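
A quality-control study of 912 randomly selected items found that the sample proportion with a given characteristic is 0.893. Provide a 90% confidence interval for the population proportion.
(0.876, 0.910)

Proportion CI:
SE = √(p̂(1-p̂)/n) = √(0.893 · 0.107 / 912) = 0.01024

z* = 1.645
Margin = z* · SE = 1.645 · 0.01024 = 0.0168

CI: 0.893 ± 0.0168 = (0.876, 0.910)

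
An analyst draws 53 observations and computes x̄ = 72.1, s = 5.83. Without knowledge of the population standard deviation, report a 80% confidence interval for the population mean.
(71.06, 73.14)

t-interval (σ unknown):
df = n - 1 = 52
t* = 1.298 for 80% confidence

Margin of error = t* · s/√n = 1.298 · 5.83/√53 = 1.04

CI: (71.06, 73.14)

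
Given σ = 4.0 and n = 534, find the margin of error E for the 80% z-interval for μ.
Margin of error = 0.22

Margin of error = z* · σ/√n
= 1.282 · 4.0/√534
= 1.282 · 4.0/23.1084
= 0.22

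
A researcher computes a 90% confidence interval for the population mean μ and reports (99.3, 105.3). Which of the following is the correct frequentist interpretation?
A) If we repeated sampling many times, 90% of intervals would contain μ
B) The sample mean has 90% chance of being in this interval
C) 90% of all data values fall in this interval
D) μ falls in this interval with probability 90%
A

A) Correct — this is the frequentist long-run coverage interpretation.
B) Wrong — x̄ is observed and sits in the interval by construction.
C) Wrong — a CI is about the parameter μ, not individual data values.
D) Wrong — μ is fixed; the randomness lives in the interval, not in μ.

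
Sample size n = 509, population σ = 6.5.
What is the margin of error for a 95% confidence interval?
Margin of error = 0.56

Margin of error = z* · σ/√n
= 1.960 · 6.5/√509
= 1.960 · 6.5/22.5610
= 0.56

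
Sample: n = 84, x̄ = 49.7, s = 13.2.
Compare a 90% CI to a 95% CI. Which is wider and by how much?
95% CI is wider by 0.94

df = 83
90% CI: t* = 1.663, (47.30, 52.10), width = 2 · t* · s/√n = 4.79
95% CI: t* = 1.989, (46.84, 52.56), width = 2 · t* · s/√n = 5.73

The 95% CI is wider by 5.73 - 4.79 = 0.94.
Higher confidence requires a wider interval.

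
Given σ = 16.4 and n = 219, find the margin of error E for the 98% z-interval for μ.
Margin of error = 2.58

Margin of error = z* · σ/√n
= 2.326 · 16.4/√219
= 2.326 · 16.4/14.7986
= 2.58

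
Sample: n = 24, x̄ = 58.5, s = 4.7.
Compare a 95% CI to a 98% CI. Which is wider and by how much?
98% CI is wider by 0.83

df = 23
95% CI: t* = 2.069, (56.52, 60.48), width = 2 · t* · s/√n = 3.97
98% CI: t* = 2.500, (56.10, 60.90), width = 2 · t* · s/√n = 4.80

The 98% CI is wider by 4.80 - 3.97 = 0.83.
Higher confidence requires a wider interval.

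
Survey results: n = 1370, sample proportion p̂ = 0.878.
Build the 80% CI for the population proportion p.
(0.867, 0.889)

Proportion CI:
SE = √(p̂(1-p̂)/n) = √(0.878 · 0.122 / 1370) = 0.00884

z* = 1.282
Margin = z* · SE = 1.282 · 0.00884 = 0.0113

CI: 0.878 ± 0.0113 = (0.867, 0.889)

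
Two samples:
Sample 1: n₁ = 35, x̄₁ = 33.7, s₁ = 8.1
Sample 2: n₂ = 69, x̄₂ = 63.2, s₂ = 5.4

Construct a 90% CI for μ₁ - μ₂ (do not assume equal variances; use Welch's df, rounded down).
(-32.04, -26.96)

Difference: x̄₁ - x̄₂ = -29.50
SE = √(s₁²/n₁ + s₂²/n₂) = √(8.1²/35 + 5.4²/69) = 1.5156
df = 49.79 → 49 (Welch–Satterthwaite, rounded down)
t* = 1.677

CI: -29.50 ± 1.677 · 1.5156 = -29.50 ± 2.54 = (-32.04, -26.96)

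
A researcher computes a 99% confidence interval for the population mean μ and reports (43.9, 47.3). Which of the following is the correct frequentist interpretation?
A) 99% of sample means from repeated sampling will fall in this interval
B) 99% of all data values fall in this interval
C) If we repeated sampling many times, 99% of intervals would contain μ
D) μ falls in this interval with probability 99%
C

A) Wrong — coverage applies to intervals containing μ, not to future x̄ values.
B) Wrong — a CI is about the parameter μ, not individual data values.
C) Correct — this is the frequentist long-run coverage interpretation.
D) Wrong — μ is fixed; the randomness lives in the interval, not in μ.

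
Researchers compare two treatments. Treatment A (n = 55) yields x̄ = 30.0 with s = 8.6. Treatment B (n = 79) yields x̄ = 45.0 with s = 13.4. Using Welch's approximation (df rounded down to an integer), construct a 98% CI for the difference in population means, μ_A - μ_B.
(-19.48, -10.52)

Difference: x̄₁ - x̄₂ = -15.00
SE = √(s₁²/n₁ + s₂²/n₂) = √(8.6²/55 + 13.4²/79) = 1.9020
df = 131.24 → 131 (Welch–Satterthwaite, rounded down)
t* = 2.355

CI: -15.00 ± 2.355 · 1.9020 = -15.00 ± 4.48 = (-19.48, -10.52)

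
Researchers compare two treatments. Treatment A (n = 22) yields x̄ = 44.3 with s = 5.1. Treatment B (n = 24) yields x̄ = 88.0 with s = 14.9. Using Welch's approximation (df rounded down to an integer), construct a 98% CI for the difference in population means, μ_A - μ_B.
(-51.67, -35.73)

Difference: x̄₁ - x̄₂ = -43.70
SE = √(s₁²/n₁ + s₂²/n₂) = √(5.1²/22 + 14.9²/24) = 3.2300
df = 28.74 → 28 (Welch–Satterthwaite, rounded down)
t* = 2.467

CI: -43.70 ± 2.467 · 3.2300 = -43.70 ± 7.97 = (-51.67, -35.73)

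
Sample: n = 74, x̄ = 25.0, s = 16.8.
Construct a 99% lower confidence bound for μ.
μ ≥ 20.35

Lower bound (one-sided):
t* = 2.379 (one-sided for 99%)
Lower bound = x̄ - t* · s/√n = 25.0 - 2.379 · 16.8/√74 = 20.35

We are 99% confident that μ ≥ 20.35.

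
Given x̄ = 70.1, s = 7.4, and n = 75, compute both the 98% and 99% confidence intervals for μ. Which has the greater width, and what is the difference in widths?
99% CI is wider by 0.46

df = 74
98% CI: t* = 2.378, (68.07, 72.13), width = 2 · t* · s/√n = 4.06
99% CI: t* = 2.644, (67.84, 72.36), width = 2 · t* · s/√n = 4.52

The 99% CI is wider by 4.52 - 4.06 = 0.46.
Higher confidence requires a wider interval.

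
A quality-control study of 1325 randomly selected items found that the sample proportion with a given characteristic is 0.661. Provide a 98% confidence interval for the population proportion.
(0.631, 0.691)

Proportion CI:
SE = √(p̂(1-p̂)/n) = √(0.661 · 0.339 / 1325) = 0.01300

z* = 2.326
Margin = z* · SE = 2.326 · 0.01300 = 0.0302

CI: 0.661 ± 0.0302 = (0.631, 0.691)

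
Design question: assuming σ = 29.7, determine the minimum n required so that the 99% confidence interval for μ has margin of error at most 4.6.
n ≥ 277

For margin E ≤ 4.6:
n ≥ (z* · σ / E)²
n ≥ (2.576 · 29.7 / 4.6)²
n ≥ 276.62

Minimum n = 277 (rounding up)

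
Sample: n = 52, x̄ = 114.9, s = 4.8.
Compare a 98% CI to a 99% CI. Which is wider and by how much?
99% CI is wider by 0.36

df = 51
98% CI: t* = 2.402, (113.30, 116.50), width = 2 · t* · s/√n = 3.20
99% CI: t* = 2.676, (113.12, 116.68), width = 2 · t* · s/√n = 3.56

The 99% CI is wider by 3.56 - 3.20 = 0.36.
Higher confidence requires a wider interval.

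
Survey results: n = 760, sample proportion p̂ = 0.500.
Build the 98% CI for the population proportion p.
(0.458, 0.542)

Proportion CI:
SE = √(p̂(1-p̂)/n) = √(0.500 · 0.500 / 760) = 0.01814

z* = 2.326
Margin = z* · SE = 2.326 · 0.01814 = 0.0422

CI: 0.500 ± 0.0422 = (0.458, 0.542)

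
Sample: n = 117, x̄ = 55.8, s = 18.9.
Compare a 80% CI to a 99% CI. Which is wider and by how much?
99% CI is wider by 4.65

df = 116
80% CI: t* = 1.289, (53.55, 58.05), width = 2 · t* · s/√n = 4.50
99% CI: t* = 2.619, (51.22, 60.38), width = 2 · t* · s/√n = 9.15

The 99% CI is wider by 9.15 - 4.50 = 4.65.
Higher confidence requires a wider interval.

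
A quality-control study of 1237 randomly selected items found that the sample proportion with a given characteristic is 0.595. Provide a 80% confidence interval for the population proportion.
(0.577, 0.613)

Proportion CI:
SE = √(p̂(1-p̂)/n) = √(0.595 · 0.405 / 1237) = 0.01396

z* = 1.282
Margin = z* · SE = 1.282 · 0.01396 = 0.0179

CI: 0.595 ± 0.0179 = (0.577, 0.613)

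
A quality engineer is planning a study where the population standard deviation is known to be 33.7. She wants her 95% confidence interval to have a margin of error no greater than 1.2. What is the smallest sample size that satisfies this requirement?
n ≥ 3030

For margin E ≤ 1.2:
n ≥ (z* · σ / E)²
n ≥ (1.960 · 33.7 / 1.2)²
n ≥ 3029.77

Minimum n = 3030 (rounding up)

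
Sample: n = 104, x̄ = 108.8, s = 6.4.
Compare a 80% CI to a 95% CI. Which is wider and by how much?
95% CI is wider by 0.87

df = 103
80% CI: t* = 1.290, (107.99, 109.61), width = 2 · t* · s/√n = 1.62
95% CI: t* = 1.983, (107.56, 110.04), width = 2 · t* · s/√n = 2.49

The 95% CI is wider by 2.49 - 1.62 = 0.87.
Higher confidence requires a wider interval.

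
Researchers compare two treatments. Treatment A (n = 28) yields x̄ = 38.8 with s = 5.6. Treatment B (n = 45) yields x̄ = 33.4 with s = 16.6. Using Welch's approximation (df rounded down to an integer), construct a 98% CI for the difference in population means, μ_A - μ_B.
(-1.04, 11.84)

Difference: x̄₁ - x̄₂ = 5.40
SE = √(s₁²/n₁ + s₂²/n₂) = √(5.6²/28 + 16.6²/45) = 2.6914
df = 58.38 → 58 (Welch–Satterthwaite, rounded down)
t* = 2.392

CI: 5.40 ± 2.392 · 2.6914 = 5.40 ± 6.44 = (-1.04, 11.84)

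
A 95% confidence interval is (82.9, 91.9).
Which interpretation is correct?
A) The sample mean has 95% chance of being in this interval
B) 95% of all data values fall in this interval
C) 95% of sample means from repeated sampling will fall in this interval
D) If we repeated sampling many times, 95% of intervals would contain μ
D

A) Wrong — x̄ is observed and sits in the interval by construction.
B) Wrong — a CI is about the parameter μ, not individual data values.
C) Wrong — coverage applies to intervals containing μ, not to future x̄ values.
D) Correct — this is the frequentist long-run coverage interpretation.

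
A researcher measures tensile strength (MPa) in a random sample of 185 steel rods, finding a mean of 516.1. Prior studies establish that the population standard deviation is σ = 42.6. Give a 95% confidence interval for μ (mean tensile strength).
(509.96, 522.24)

z-interval (σ known):
z* = 1.960 for 95% confidence

Margin of error = z* · σ/√n = 1.960 · 42.6/√185 = 6.14

CI: (516.1 - 6.14, 516.1 + 6.14) = (509.96, 522.24)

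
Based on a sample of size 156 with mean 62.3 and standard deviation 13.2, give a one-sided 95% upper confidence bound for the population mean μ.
μ ≤ 64.05

Upper bound (one-sided):
t* = 1.655 (one-sided for 95%)
Upper bound = x̄ + t* · s/√n = 62.3 + 1.655 · 13.2/√156 = 64.05

We are 95% confident that μ ≤ 64.05.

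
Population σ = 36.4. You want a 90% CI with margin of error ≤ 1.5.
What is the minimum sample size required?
n ≥ 1594

For margin E ≤ 1.5:
n ≥ (z* · σ / E)²
n ≥ (1.645 · 36.4 / 1.5)²
n ≥ 1593.50

Minimum n = 1594 (rounding up)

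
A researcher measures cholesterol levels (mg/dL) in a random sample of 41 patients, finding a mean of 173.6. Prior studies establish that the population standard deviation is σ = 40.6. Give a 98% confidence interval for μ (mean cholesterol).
(158.85, 188.35)

z-interval (σ known):
z* = 2.326 for 98% confidence

Margin of error = z* · σ/√n = 2.326 · 40.6/√41 = 14.75

CI: (173.6 - 14.75, 173.6 + 14.75) = (158.85, 188.35)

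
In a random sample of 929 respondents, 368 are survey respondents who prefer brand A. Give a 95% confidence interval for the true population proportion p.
(0.365, 0.428)

Proportion CI:
p̂ = 368/929 = 0.39612
SE = √(p̂(1-p̂)/n) = √(0.39612 · 0.60388 / 929) = 0.01605

z* = 1.960
Margin = z* · SE = 1.960 · 0.01605 = 0.0315

CI: 0.39612 ± 0.0315 = (0.365, 0.428)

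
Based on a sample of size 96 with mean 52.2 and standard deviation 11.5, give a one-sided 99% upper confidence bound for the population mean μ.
μ ≤ 54.98

Upper bound (one-sided):
t* = 2.366 (one-sided for 99%)
Upper bound = x̄ + t* · s/√n = 52.2 + 2.366 · 11.5/√96 = 54.98

We are 99% confident that μ ≤ 54.98.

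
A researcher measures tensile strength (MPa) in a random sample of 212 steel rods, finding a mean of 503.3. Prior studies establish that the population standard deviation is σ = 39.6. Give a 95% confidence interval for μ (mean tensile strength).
(497.97, 508.63)

z-interval (σ known):
z* = 1.960 for 95% confidence

Margin of error = z* · σ/√n = 1.960 · 39.6/√212 = 5.33

CI: (503.3 - 5.33, 503.3 + 5.33) = (497.97, 508.63)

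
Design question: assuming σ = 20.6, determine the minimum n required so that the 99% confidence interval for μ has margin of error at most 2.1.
n ≥ 639

For margin E ≤ 2.1:
n ≥ (z* · σ / E)²
n ≥ (2.576 · 20.6 / 2.1)²
n ≥ 638.54

Minimum n = 639 (rounding up)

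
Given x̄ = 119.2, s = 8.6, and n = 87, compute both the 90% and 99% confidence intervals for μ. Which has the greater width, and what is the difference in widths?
99% CI is wider by 1.79

df = 86
90% CI: t* = 1.663, (117.67, 120.73), width = 2 · t* · s/√n = 3.07
99% CI: t* = 2.634, (116.77, 121.63), width = 2 · t* · s/√n = 4.86

The 99% CI is wider by 4.86 - 3.07 = 1.79.
Higher confidence requires a wider interval.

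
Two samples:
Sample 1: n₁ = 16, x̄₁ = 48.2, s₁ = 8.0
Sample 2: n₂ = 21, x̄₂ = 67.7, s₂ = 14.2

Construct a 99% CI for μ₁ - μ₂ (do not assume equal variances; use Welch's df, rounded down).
(-29.60, -9.40)

Difference: x̄₁ - x̄₂ = -19.50
SE = √(s₁²/n₁ + s₂²/n₂) = √(8.0²/16 + 14.2²/21) = 3.6881
df = 32.59 → 32 (Welch–Satterthwaite, rounded down)
t* = 2.738

CI: -19.50 ± 2.738 · 3.6881 = -19.50 ± 10.10 = (-29.60, -9.40)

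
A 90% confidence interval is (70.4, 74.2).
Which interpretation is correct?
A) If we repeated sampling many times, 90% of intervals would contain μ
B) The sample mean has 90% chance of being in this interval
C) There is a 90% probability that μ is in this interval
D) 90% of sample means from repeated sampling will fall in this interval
A

A) Correct — this is the frequentist long-run coverage interpretation.
B) Wrong — x̄ is observed and sits in the interval by construction.
C) Wrong — μ is fixed; the randomness lives in the interval, not in μ.
D) Wrong — coverage applies to intervals containing μ, not to future x̄ values.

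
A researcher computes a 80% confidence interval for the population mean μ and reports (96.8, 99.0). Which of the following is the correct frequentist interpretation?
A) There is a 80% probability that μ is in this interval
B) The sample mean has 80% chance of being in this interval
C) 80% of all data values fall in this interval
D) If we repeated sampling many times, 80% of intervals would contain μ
D

A) Wrong — μ is fixed; the randomness lives in the interval, not in μ.
B) Wrong — x̄ is observed and sits in the interval by construction.
C) Wrong — a CI is about the parameter μ, not individual data values.
D) Correct — this is the frequentist long-run coverage interpretation.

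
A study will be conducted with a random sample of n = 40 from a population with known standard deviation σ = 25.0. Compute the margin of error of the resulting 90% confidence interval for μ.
Margin of error = 6.50

Margin of error = z* · σ/√n
= 1.645 · 25.0/√40
= 1.645 · 25.0/6.3246
= 6.50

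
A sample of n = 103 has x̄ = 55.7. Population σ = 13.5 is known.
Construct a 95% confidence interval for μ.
(53.09, 58.31)

z-interval (σ known):
z* = 1.960 for 95% confidence

Margin of error = z* · σ/√n = 1.960 · 13.5/√103 = 2.61

CI: (55.7 - 2.61, 55.7 + 2.61) = (53.09, 58.31)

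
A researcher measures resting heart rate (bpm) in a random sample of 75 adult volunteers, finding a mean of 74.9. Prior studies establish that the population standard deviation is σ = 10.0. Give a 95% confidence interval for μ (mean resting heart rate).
(72.64, 77.16)

z-interval (σ known):
z* = 1.960 for 95% confidence

Margin of error = z* · σ/√n = 1.960 · 10.0/√75 = 2.26

CI: (74.9 - 2.26, 74.9 + 2.26) = (72.64, 77.16)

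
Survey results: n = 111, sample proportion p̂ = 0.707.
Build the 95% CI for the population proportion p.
(0.622, 0.792)

Proportion CI:
SE = √(p̂(1-p̂)/n) = √(0.707 · 0.293 / 111) = 0.04320

z* = 1.960
Margin = z* · SE = 1.960 · 0.04320 = 0.0847

CI: 0.707 ± 0.0847 = (0.622, 0.792)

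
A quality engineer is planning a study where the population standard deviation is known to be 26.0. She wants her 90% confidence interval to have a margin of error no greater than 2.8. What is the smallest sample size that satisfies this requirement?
n ≥ 234

For margin E ≤ 2.8:
n ≥ (z* · σ / E)²
n ≥ (1.645 · 26.0 / 2.8)²
n ≥ 233.33

Minimum n = 234 (rounding up)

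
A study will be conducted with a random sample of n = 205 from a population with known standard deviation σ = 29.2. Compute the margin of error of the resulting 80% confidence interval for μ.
Margin of error = 2.61

Margin of error = z* · σ/√n
= 1.282 · 29.2/√205
= 1.282 · 29.2/14.3178
= 2.61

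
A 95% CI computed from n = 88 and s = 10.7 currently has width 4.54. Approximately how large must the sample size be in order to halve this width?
n ≈ 352

CI width ∝ 1/√n
To reduce width by factor 2, need √n to grow by 2 → need 2² = 4 times as many samples.

Current: n = 88, width = 4.54
New: n = 352, width ≈ 2.24

Width reduced by factor of 4.54/2.24 = 2.03.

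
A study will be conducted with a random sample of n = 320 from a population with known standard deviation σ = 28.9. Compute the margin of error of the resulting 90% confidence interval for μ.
Margin of error = 2.66

Margin of error = z* · σ/√n
= 1.645 · 28.9/√320
= 1.645 · 28.9/17.8885
= 2.66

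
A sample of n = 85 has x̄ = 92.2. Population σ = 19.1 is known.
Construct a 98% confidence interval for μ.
(87.38, 97.02)

z-interval (σ known):
z* = 2.326 for 98% confidence

Margin of error = z* · σ/√n = 2.326 · 19.1/√85 = 4.82

CI: (92.2 - 4.82, 92.2 + 4.82) = (87.38, 97.02)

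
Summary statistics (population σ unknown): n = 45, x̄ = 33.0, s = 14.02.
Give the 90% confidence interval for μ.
(29.49, 36.51)

t-interval (σ unknown):
df = n - 1 = 44
t* = 1.680 for 90% confidence

Margin of error = t* · s/√n = 1.680 · 14.02/√45 = 3.51

CI: (29.49, 36.51)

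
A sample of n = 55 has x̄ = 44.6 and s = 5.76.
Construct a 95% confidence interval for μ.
(43.04, 46.16)

t-interval (σ unknown):
df = n - 1 = 54
t* = 2.005 for 95% confidence

Margin of error = t* · s/√n = 2.005 · 5.76/√55 = 1.56

CI: (43.04, 46.16)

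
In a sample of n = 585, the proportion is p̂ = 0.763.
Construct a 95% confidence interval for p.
(0.729, 0.797)

Proportion CI:
SE = √(p̂(1-p̂)/n) = √(0.763 · 0.237 / 585) = 0.01758

z* = 1.960
Margin = z* · SE = 1.960 · 0.01758 = 0.0345

CI: 0.763 ± 0.0345 = (0.729, 0.797)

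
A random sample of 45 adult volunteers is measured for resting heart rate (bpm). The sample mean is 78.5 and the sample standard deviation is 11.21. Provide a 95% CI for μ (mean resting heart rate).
(75.13, 81.87)

t-interval (σ unknown):
df = n - 1 = 44
t* = 2.015 for 95% confidence

Margin of error = t* · s/√n = 2.015 · 11.21/√45 = 3.37

CI: (75.13, 81.87)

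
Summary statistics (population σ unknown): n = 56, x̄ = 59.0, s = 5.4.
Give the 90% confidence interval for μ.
(57.79, 60.21)

t-interval (σ unknown):
df = n - 1 = 55
t* = 1.673 for 90% confidence

Margin of error = t* · s/√n = 1.673 · 5.4/√56 = 1.21

CI: (57.79, 60.21)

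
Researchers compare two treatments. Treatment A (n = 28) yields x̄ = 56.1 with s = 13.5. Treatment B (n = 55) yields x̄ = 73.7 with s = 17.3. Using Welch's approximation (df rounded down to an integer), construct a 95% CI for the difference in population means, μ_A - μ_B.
(-24.50, -10.70)

Difference: x̄₁ - x̄₂ = -17.60
SE = √(s₁²/n₁ + s₂²/n₂) = √(13.5²/28 + 17.3²/55) = 3.4570
df = 67.45 → 67 (Welch–Satterthwaite, rounded down)
t* = 1.996

CI: -17.60 ± 1.996 · 3.4570 = -17.60 ± 6.90 = (-24.50, -10.70)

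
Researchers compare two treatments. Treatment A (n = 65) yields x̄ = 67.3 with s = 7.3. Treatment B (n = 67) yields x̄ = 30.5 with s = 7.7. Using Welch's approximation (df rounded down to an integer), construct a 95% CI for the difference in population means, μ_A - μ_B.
(34.22, 39.38)

Difference: x̄₁ - x̄₂ = 36.80
SE = √(s₁²/n₁ + s₂²/n₂) = √(7.3²/65 + 7.7²/67) = 1.3057
df = 129.93 → 129 (Welch–Satterthwaite, rounded down)
t* = 1.979

CI: 36.80 ± 1.979 · 1.3057 = 36.80 ± 2.58 = (34.22, 39.38)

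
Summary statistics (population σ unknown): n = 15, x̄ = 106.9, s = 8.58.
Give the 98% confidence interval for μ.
(101.09, 112.71)

t-interval (σ unknown):
df = n - 1 = 14
t* = 2.624 for 98% confidence

Margin of error = t* · s/√n = 2.624 · 8.58/√15 = 5.81

CI: (101.09, 112.71)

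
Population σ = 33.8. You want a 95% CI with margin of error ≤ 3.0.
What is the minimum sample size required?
n ≥ 488

For margin E ≤ 3.0:
n ≥ (z* · σ / E)²
n ≥ (1.960 · 33.8 / 3.0)²
n ≥ 487.64

Minimum n = 488 (rounding up)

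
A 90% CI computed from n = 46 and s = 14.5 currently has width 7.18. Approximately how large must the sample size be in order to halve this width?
n ≈ 184

CI width ∝ 1/√n
To reduce width by factor 2, need √n to grow by 2 → need 2² = 4 times as many samples.

Current: n = 46, width = 7.18
New: n = 184, width ≈ 3.53

Width reduced by factor of 7.18/3.53 = 2.03.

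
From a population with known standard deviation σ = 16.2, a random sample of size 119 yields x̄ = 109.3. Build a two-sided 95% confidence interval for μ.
(106.39, 112.21)

z-interval (σ known):
z* = 1.960 for 95% confidence

Margin of error = z* · σ/√n = 1.960 · 16.2/√119 = 2.91

CI: (109.3 - 2.91, 109.3 + 2.91) = (106.39, 112.21)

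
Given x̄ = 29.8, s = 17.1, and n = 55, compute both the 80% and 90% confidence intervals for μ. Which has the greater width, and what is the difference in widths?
90% CI is wider by 1.74

df = 54
80% CI: t* = 1.297, (26.81, 32.79), width = 2 · t* · s/√n = 5.98
90% CI: t* = 1.674, (25.94, 33.66), width = 2 · t* · s/√n = 7.72

The 90% CI is wider by 7.72 - 5.98 = 1.74.
Higher confidence requires a wider interval.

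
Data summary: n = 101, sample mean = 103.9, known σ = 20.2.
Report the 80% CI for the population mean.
(101.32, 106.48)

z-interval (σ known):
z* = 1.282 for 80% confidence

Margin of error = z* · σ/√n = 1.282 · 20.2/√101 = 2.58

CI: (103.9 - 2.58, 103.9 + 2.58) = (101.32, 106.48)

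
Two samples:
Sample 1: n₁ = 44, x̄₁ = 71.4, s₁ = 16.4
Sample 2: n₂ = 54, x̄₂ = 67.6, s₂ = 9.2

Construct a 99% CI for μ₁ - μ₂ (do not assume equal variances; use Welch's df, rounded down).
(-3.56, 11.16)

Difference: x̄₁ - x̄₂ = 3.80
SE = √(s₁²/n₁ + s₂²/n₂) = √(16.4²/44 + 9.2²/54) = 2.7713
df = 64.44 → 64 (Welch–Satterthwaite, rounded down)
t* = 2.655

CI: 3.80 ± 2.655 · 2.7713 = 3.80 ± 7.36 = (-3.56, 11.16)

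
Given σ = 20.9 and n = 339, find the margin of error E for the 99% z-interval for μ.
Margin of error = 2.92

Margin of error = z* · σ/√n
= 2.576 · 20.9/√339
= 2.576 · 20.9/18.4120
= 2.92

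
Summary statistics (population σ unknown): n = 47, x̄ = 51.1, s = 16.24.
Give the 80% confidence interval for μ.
(48.02, 54.18)

t-interval (σ unknown):
df = n - 1 = 46
t* = 1.300 for 80% confidence

Margin of error = t* · s/√n = 1.300 · 16.24/√47 = 3.08

CI: (48.02, 54.18)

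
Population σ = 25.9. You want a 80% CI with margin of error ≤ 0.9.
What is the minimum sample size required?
n ≥ 1362

For margin E ≤ 0.9:
n ≥ (z* · σ / E)²
n ≥ (1.282 · 25.9 / 0.9)²
n ≥ 1361.10

Minimum n = 1362 (rounding up)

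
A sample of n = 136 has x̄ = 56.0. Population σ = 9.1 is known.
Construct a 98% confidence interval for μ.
(54.18, 57.82)

z-interval (σ known):
z* = 2.326 for 98% confidence

Margin of error = z* · σ/√n = 2.326 · 9.1/√136 = 1.82

CI: (56.0 - 1.82, 56.0 + 1.82) = (54.18, 57.82)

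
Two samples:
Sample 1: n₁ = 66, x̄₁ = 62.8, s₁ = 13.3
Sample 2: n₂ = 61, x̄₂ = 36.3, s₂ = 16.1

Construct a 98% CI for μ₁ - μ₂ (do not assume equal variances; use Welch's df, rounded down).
(20.29, 32.71)

Difference: x̄₁ - x̄₂ = 26.50
SE = √(s₁²/n₁ + s₂²/n₂) = √(13.3²/66 + 16.1²/61) = 2.6324
df = 116.70 → 116 (Welch–Satterthwaite, rounded down)
t* = 2.359

CI: 26.50 ± 2.359 · 2.6324 = 26.50 ± 6.21 = (20.29, 32.71)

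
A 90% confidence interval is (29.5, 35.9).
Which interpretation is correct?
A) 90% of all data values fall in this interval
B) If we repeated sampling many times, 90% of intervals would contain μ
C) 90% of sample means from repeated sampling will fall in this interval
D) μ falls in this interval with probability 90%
B

A) Wrong — a CI is about the parameter μ, not individual data values.
B) Correct — this is the frequentist long-run coverage interpretation.
C) Wrong — coverage applies to intervals containing μ, not to future x̄ values.
D) Wrong — μ is fixed; the randomness lives in the interval, not in μ.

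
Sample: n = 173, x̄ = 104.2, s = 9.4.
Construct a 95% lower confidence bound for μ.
μ ≥ 103.02

Lower bound (one-sided):
t* = 1.654 (one-sided for 95%)
Lower bound = x̄ - t* · s/√n = 104.2 - 1.654 · 9.4/√173 = 103.02

We are 95% confident that μ ≥ 103.02.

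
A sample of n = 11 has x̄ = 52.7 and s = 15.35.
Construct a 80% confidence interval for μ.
(46.35, 59.05)

t-interval (σ unknown):
df = n - 1 = 10
t* = 1.372 for 80% confidence

Margin of error = t* · s/√n = 1.372 · 15.35/√11 = 6.35

CI: (46.35, 59.05)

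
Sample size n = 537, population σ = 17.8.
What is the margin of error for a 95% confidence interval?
Margin of error = 1.51

Margin of error = z* · σ/√n
= 1.960 · 17.8/√537
= 1.960 · 17.8/23.1733
= 1.51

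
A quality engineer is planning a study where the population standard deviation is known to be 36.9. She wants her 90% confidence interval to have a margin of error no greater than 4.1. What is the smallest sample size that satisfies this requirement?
n ≥ 220

For margin E ≤ 4.1:
n ≥ (z* · σ / E)²
n ≥ (1.645 · 36.9 / 4.1)²
n ≥ 219.19

Minimum n = 220 (rounding up)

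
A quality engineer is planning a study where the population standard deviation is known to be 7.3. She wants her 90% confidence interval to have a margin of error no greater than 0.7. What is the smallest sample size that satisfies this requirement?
n ≥ 295

For margin E ≤ 0.7:
n ≥ (z* · σ / E)²
n ≥ (1.645 · 7.3 / 0.7)²
n ≥ 294.29

Minimum n = 295 (rounding up)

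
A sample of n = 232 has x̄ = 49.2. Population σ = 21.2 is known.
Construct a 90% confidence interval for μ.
(46.91, 51.49)

z-interval (σ known):
z* = 1.645 for 90% confidence

Margin of error = z* · σ/√n = 1.645 · 21.2/√232 = 2.29

CI: (49.2 - 2.29, 49.2 + 2.29) = (46.91, 51.49)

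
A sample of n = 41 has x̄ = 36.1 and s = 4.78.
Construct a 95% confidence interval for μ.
(34.59, 37.61)

t-interval (σ unknown):
df = n - 1 = 40
t* = 2.021 for 95% confidence

Margin of error = t* · s/√n = 2.021 · 4.78/√41 = 1.51

CI: (34.59, 37.61)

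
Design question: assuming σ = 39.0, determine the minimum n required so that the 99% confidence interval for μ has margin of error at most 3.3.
n ≥ 927

For margin E ≤ 3.3:
n ≥ (z* · σ / E)²
n ≥ (2.576 · 39.0 / 3.3)²
n ≥ 926.81

Minimum n = 927 (rounding up)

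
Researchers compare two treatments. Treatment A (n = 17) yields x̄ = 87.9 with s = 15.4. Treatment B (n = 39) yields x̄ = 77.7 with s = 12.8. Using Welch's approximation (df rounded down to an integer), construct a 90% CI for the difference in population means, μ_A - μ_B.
(2.93, 17.47)

Difference: x̄₁ - x̄₂ = 10.20
SE = √(s₁²/n₁ + s₂²/n₂) = √(15.4²/17 + 12.8²/39) = 4.2605
df = 26.09 → 26 (Welch–Satterthwaite, rounded down)
t* = 1.706

CI: 10.20 ± 1.706 · 4.2605 = 10.20 ± 7.27 = (2.93, 17.47)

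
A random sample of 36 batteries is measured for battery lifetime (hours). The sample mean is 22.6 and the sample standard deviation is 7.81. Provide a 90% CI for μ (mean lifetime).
(20.40, 24.80)

t-interval (σ unknown):
df = n - 1 = 35
t* = 1.690 for 90% confidence

Margin of error = t* · s/√n = 1.690 · 7.81/√36 = 2.20

CI: (20.40, 24.80)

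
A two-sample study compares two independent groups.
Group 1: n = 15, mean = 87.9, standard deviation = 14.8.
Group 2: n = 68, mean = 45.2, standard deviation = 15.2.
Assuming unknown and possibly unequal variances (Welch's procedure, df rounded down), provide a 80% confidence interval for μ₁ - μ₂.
(37.09, 48.31)

Difference: x̄₁ - x̄₂ = 42.70
SE = √(s₁²/n₁ + s₂²/n₂) = √(14.8²/15 + 15.2²/68) = 4.2427
df = 21.03 → 21 (Welch–Satterthwaite, rounded down)
t* = 1.323

CI: 42.70 ± 1.323 · 4.2427 = 42.70 ± 5.61 = (37.09, 48.31)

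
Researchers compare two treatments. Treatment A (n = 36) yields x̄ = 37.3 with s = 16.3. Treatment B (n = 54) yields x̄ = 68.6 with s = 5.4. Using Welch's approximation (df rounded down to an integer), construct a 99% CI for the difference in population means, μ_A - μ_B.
(-38.91, -23.69)

Difference: x̄₁ - x̄₂ = -31.30
SE = √(s₁²/n₁ + s₂²/n₂) = √(16.3²/36 + 5.4²/54) = 2.8143
df = 40.17 → 40 (Welch–Satterthwaite, rounded down)
t* = 2.704

CI: -31.30 ± 2.704 · 2.8143 = -31.30 ± 7.61 = (-38.91, -23.69)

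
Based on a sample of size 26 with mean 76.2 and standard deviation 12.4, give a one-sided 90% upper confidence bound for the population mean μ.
μ ≤ 79.40

Upper bound (one-sided):
t* = 1.316 (one-sided for 90%)
Upper bound = x̄ + t* · s/√n = 76.2 + 1.316 · 12.4/√26 = 79.40

We are 90% confident that μ ≤ 79.40.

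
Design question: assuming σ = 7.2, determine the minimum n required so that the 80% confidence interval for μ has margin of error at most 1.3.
n ≥ 51

For margin E ≤ 1.3:
n ≥ (z* · σ / E)²
n ≥ (1.282 · 7.2 / 1.3)²
n ≥ 50.41

Minimum n = 51 (rounding up)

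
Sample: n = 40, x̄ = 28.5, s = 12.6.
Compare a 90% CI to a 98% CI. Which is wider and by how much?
98% CI is wider by 2.96

df = 39
90% CI: t* = 1.685, (25.14, 31.86), width = 2 · t* · s/√n = 6.71
98% CI: t* = 2.426, (23.67, 33.33), width = 2 · t* · s/√n = 9.67

The 98% CI is wider by 9.67 - 6.71 = 2.96.
Higher confidence requires a wider interval.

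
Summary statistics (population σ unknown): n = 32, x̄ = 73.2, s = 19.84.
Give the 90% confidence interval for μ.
(67.25, 79.15)

t-interval (σ unknown):
df = n - 1 = 31
t* = 1.696 for 90% confidence

Margin of error = t* · s/√n = 1.696 · 19.84/√32 = 5.95

CI: (67.25, 79.15)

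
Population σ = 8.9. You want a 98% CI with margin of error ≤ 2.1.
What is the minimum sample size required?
n ≥ 98

For margin E ≤ 2.1:
n ≥ (z* · σ / E)²
n ≥ (2.326 · 8.9 / 2.1)²
n ≥ 97.18

Minimum n = 98 (rounding up)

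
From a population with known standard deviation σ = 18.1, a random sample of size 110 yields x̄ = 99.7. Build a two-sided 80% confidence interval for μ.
(97.49, 101.91)

z-interval (σ known):
z* = 1.282 for 80% confidence

Margin of error = z* · σ/√n = 1.282 · 18.1/√110 = 2.21

CI: (99.7 - 2.21, 99.7 + 2.21) = (97.49, 101.91)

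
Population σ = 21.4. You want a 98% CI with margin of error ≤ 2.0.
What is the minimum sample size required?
n ≥ 620

For margin E ≤ 2.0:
n ≥ (z* · σ / E)²
n ≥ (2.326 · 21.4 / 2.0)²
n ≥ 619.42

Minimum n = 620 (rounding up)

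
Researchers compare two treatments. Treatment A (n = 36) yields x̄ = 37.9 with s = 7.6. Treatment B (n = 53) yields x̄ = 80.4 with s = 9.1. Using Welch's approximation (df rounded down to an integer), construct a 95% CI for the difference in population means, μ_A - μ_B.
(-46.04, -38.96)

Difference: x̄₁ - x̄₂ = -42.50
SE = √(s₁²/n₁ + s₂²/n₂) = √(7.6²/36 + 9.1²/53) = 1.7796
df = 83.23 → 83 (Welch–Satterthwaite, rounded down)
t* = 1.989

CI: -42.50 ± 1.989 · 1.7796 = -42.50 ± 3.54 = (-46.04, -38.96)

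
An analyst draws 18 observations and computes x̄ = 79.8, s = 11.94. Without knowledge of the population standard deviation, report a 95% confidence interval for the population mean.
(73.86, 85.74)

t-interval (σ unknown):
df = n - 1 = 17
t* = 2.110 for 95% confidence

Margin of error = t* · s/√n = 2.110 · 11.94/√18 = 5.94

CI: (73.86, 85.74)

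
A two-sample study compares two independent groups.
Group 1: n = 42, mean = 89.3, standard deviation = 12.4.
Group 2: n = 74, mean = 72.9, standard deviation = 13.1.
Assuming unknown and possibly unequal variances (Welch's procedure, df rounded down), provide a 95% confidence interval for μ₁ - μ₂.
(11.54, 21.26)

Difference: x̄₁ - x̄₂ = 16.40
SE = √(s₁²/n₁ + s₂²/n₂) = √(12.4²/42 + 13.1²/74) = 2.4454
df = 89.28 → 89 (Welch–Satterthwaite, rounded down)
t* = 1.987

CI: 16.40 ± 1.987 · 2.4454 = 16.40 ± 4.86 = (11.54, 21.26)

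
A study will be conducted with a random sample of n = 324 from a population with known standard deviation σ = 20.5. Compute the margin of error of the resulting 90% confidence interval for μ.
Margin of error = 1.87

Margin of error = z* · σ/√n
= 1.645 · 20.5/√324
= 1.645 · 20.5/18.0000
= 1.87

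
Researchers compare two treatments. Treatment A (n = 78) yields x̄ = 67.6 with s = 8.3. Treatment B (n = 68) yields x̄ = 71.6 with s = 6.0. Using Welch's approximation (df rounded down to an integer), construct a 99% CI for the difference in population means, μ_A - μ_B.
(-7.10, -0.90)

Difference: x̄₁ - x̄₂ = -4.00
SE = √(s₁²/n₁ + s₂²/n₂) = √(8.3²/78 + 6.0²/68) = 1.1885
df = 139.41 → 139 (Welch–Satterthwaite, rounded down)
t* = 2.612

CI: -4.00 ± 2.612 · 1.1885 = -4.00 ± 3.10 = (-7.10, -0.90)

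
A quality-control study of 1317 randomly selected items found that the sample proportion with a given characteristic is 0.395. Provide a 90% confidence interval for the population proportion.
(0.373, 0.417)

Proportion CI:
SE = √(p̂(1-p̂)/n) = √(0.395 · 0.605 / 1317) = 0.01347

z* = 1.645
Margin = z* · SE = 1.645 · 0.01347 = 0.0222

CI: 0.395 ± 0.0222 = (0.373, 0.417)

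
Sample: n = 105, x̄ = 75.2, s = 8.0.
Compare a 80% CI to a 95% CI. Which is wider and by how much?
95% CI is wider by 1.09

df = 104
80% CI: t* = 1.290, (74.19, 76.21), width = 2 · t* · s/√n = 2.01
95% CI: t* = 1.983, (73.65, 76.75), width = 2 · t* · s/√n = 3.10

The 95% CI is wider by 3.10 - 2.01 = 1.09.
Higher confidence requires a wider interval.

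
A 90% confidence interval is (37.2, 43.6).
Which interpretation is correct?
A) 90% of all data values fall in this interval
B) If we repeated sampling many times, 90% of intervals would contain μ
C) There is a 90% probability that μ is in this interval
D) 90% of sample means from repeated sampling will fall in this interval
B

A) Wrong — a CI is about the parameter μ, not individual data values.
B) Correct — this is the frequentist long-run coverage interpretation.
C) Wrong — μ is fixed; the randomness lives in the interval, not in μ.
D) Wrong — coverage applies to intervals containing μ, not to future x̄ values.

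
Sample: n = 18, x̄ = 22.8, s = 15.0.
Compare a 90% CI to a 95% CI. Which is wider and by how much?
95% CI is wider by 2.62

df = 17
90% CI: t* = 1.740, (16.65, 28.95), width = 2 · t* · s/√n = 12.30
95% CI: t* = 2.110, (15.34, 30.26), width = 2 · t* · s/√n = 14.92

The 95% CI is wider by 14.92 - 12.30 = 2.62.
Higher confidence requires a wider interval.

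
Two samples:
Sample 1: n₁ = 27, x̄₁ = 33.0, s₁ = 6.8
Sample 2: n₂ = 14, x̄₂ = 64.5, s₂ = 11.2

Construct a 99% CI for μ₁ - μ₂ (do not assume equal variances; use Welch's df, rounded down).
(-40.90, -22.10)

Difference: x̄₁ - x̄₂ = -31.50
SE = √(s₁²/n₁ + s₂²/n₂) = √(6.8²/27 + 11.2²/14) = 3.2669
df = 18.11 → 18 (Welch–Satterthwaite, rounded down)
t* = 2.878

CI: -31.50 ± 2.878 · 3.2669 = -31.50 ± 9.40 = (-40.90, -22.10)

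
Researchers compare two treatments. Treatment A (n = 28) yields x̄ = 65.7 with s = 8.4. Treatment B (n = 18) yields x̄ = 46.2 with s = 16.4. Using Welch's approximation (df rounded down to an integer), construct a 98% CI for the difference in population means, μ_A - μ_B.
(9.02, 29.98)

Difference: x̄₁ - x̄₂ = 19.50
SE = √(s₁²/n₁ + s₂²/n₂) = √(8.4²/28 + 16.4²/18) = 4.1788
df = 22.81 → 22 (Welch–Satterthwaite, rounded down)
t* = 2.508

CI: 19.50 ± 2.508 · 4.1788 = 19.50 ± 10.48 = (9.02, 29.98)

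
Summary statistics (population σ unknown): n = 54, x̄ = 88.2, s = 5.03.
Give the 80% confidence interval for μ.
(87.31, 89.09)

t-interval (σ unknown):
df = n - 1 = 53
t* = 1.298 for 80% confidence

Margin of error = t* · s/√n = 1.298 · 5.03/√54 = 0.89

CI: (87.31, 89.09)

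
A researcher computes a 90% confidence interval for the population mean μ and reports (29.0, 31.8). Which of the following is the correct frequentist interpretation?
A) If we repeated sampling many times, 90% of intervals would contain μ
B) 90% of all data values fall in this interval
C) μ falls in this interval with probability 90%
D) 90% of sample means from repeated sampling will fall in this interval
A

A) Correct — this is the frequentist long-run coverage interpretation.
B) Wrong — a CI is about the parameter μ, not individual data values.
C) Wrong — μ is fixed; the randomness lives in the interval, not in μ.
D) Wrong — coverage applies to intervals containing μ, not to future x̄ values.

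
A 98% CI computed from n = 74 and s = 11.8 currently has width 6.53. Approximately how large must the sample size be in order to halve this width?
n ≈ 296

CI width ∝ 1/√n
To reduce width by factor 2, need √n to grow by 2 → need 2² = 4 times as many samples.

Current: n = 74, width = 6.53
New: n = 296, width ≈ 3.21

Width reduced by factor of 6.53/3.21 = 2.03.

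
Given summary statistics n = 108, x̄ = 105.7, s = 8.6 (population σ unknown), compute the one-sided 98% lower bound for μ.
μ ≥ 103.98

Lower bound (one-sided):
t* = 2.079 (one-sided for 98%)
Lower bound = x̄ - t* · s/√n = 105.7 - 2.079 · 8.6/√108 = 103.98

We are 98% confident that μ ≥ 103.98.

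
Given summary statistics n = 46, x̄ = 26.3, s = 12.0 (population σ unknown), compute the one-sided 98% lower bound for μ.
μ ≥ 22.56

Lower bound (one-sided):
t* = 2.115 (one-sided for 98%)
Lower bound = x̄ - t* · s/√n = 26.3 - 2.115 · 12.0/√46 = 22.56

We are 98% confident that μ ≥ 22.56.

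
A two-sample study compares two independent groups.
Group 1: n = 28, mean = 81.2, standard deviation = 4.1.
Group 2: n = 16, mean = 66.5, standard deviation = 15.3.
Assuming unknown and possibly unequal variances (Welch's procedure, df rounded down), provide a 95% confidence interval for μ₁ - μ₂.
(6.43, 22.97)

Difference: x̄₁ - x̄₂ = 14.70
SE = √(s₁²/n₁ + s₂²/n₂) = √(4.1²/28 + 15.3²/16) = 3.9027
df = 16.24 → 16 (Welch–Satterthwaite, rounded down)
t* = 2.120

CI: 14.70 ± 2.120 · 3.9027 = 14.70 ± 8.27 = (6.43, 22.97)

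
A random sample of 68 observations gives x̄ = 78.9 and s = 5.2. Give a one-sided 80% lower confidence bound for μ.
μ ≥ 78.37

Lower bound (one-sided):
t* = 0.847 (one-sided for 80%)
Lower bound = x̄ - t* · s/√n = 78.9 - 0.847 · 5.2/√68 = 78.37

We are 80% confident that μ ≥ 78.37.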